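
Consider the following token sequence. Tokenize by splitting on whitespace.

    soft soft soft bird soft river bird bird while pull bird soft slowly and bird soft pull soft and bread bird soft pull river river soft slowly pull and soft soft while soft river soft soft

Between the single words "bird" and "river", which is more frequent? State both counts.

"bird" (6 vs 4)

"bird": 6 occurrences
"river": 4 occurrences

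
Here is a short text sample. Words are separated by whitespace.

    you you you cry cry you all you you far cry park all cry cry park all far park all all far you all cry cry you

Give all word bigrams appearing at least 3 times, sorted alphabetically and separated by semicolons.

Bigram counts meeting the condition (at least 3 times):
  cry cry: 3
  park all: 3
  you you: 3

cry cry; park all; you you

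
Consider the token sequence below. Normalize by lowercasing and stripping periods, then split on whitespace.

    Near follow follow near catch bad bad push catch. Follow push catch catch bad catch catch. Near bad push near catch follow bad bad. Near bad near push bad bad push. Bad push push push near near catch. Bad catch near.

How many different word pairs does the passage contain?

41 tokens → 40 bigram windows in total.
Repeated bigrams (each contributes count−1 duplicates):
  bad push: 4
  bad bad: 3
  catch bad: 3
  near catch: 3
  bad catch: 2
  bad near: 2
  catch catch: 2
  catch follow: 2
  … (6 more repeated)
19 duplicate windows → 40 − 19 = 21 distinct.

21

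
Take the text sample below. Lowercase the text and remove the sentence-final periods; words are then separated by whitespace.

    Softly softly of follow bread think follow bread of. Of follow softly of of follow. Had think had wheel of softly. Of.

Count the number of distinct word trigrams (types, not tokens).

19

22 tokens → 20 trigram windows in total.
Repeated trigrams (each contributes count−1 duplicates):
  of of follow: 2
1 duplicate windows → 20 − 1 = 19 distinct.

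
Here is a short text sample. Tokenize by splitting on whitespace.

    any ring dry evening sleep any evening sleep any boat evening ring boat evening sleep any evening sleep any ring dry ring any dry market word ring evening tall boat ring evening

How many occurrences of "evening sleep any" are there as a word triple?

4

Scanning the 30 overlapping trigram windows for "evening sleep any":
  position 4–6: evening sleep any
  position 7–9: evening sleep any
  position 14–16: evening sleep any
  position 17–19: evening sleep any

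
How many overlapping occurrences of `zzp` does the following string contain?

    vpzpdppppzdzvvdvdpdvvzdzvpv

Sliding a length-3 window over the 27 characters (25 positions):
  (no match at any position)

0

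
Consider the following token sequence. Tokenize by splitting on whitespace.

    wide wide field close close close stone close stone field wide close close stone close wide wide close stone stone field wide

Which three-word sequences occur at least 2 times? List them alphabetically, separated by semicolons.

close close stone; close stone close; stone field wide

Trigram counts meeting the condition (at least 2 times):
  close close stone: 2
  close stone close: 2
  stone field wide: 2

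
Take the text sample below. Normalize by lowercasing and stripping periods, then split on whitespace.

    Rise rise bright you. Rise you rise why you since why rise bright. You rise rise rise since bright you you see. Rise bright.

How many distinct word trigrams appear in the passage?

24 tokens → 22 trigram windows in total.
Repeated trigrams (each contributes count−1 duplicates):
  bright you rise: 2
  rise bright you: 2
2 duplicate windows → 22 − 2 = 20 distinct.

20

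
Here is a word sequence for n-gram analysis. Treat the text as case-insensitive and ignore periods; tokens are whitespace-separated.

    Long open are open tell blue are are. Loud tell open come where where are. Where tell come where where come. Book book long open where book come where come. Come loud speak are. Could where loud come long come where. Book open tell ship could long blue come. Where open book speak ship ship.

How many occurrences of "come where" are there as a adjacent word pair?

5

Scanning the 54 overlapping bigram windows for "come where":
  position 12–13: come where
  position 18–19: come where
  position 28–29: come where
  position 40–41: come where
  position 49–50: come where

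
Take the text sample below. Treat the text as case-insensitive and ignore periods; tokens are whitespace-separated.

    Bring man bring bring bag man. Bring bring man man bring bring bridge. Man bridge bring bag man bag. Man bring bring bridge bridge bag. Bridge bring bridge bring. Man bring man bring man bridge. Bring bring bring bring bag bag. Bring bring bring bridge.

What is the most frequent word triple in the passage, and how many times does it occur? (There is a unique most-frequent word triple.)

"man bring bring", 4 times

Trigram frequencies (highest first):
  man bring bring: 4
  bring man bring: 3
  bring bring bridge: 3
  bring bring bring: 3
  bring bring bag: 2
  bring bag man: 2
  … (23 more, each ≤ 2)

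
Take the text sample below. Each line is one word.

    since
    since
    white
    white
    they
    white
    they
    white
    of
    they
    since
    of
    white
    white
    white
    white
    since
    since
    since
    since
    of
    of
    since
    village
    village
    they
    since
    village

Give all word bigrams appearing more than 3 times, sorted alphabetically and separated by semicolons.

since since; white white

Bigram counts meeting the condition (more than 3 times):
  since since: 4
  white white: 4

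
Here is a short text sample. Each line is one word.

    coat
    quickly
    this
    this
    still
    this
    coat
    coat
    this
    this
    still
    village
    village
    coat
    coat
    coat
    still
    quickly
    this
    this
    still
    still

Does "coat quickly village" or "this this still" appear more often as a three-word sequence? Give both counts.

"coat quickly village": 0 occurrences
"this this still": 3 occurrences

"this this still" (3 vs 0)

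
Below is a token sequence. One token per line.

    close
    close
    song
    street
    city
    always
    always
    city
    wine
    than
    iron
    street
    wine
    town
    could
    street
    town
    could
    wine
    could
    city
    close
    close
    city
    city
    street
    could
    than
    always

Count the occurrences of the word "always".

3

Scanning the 29 tokens for "always":
  position 6: always
  position 7: always
  position 29: always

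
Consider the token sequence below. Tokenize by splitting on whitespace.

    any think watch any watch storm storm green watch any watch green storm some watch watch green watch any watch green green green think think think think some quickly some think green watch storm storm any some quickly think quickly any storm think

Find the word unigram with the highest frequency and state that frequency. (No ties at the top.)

"watch", 9 times

Unigram frequencies (highest first):
  watch: 9
  think: 8
  green: 7
  any: 6
  storm: 6
  some: 4
  … (1 more, each ≤ 3)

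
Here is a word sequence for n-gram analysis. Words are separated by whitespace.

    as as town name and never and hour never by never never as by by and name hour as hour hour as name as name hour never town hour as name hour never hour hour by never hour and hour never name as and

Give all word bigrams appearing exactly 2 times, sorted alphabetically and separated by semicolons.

and hour; by never; hour hour; name as; never hour

Bigram counts meeting the condition (exactly 2 times):
  and hour: 2
  by never: 2
  hour hour: 2
  name as: 2
  never hour: 2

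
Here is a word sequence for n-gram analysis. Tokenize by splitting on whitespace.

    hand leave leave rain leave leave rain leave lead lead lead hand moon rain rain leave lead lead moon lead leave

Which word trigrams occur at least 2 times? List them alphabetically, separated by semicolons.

leave lead lead; leave leave rain; leave rain leave; rain leave lead

Trigram counts meeting the condition (at least 2 times):
  leave lead lead: 2
  leave leave rain: 2
  leave rain leave: 2
  rain leave lead: 2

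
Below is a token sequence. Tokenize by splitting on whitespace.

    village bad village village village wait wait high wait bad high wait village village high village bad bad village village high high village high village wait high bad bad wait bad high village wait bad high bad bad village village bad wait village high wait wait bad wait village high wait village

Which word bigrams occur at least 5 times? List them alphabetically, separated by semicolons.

Bigram counts meeting the condition (at least 5 times):
  village high: 5
  village village: 5

village high; village village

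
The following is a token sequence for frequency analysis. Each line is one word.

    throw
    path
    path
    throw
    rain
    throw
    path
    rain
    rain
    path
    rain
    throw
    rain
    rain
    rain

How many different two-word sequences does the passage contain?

8

15 tokens → 14 bigram windows in total.
Repeated bigrams (each contributes count−1 duplicates):
  rain rain: 3
  path rain: 2
  rain throw: 2
  throw path: 2
  throw rain: 2
6 duplicate windows → 14 − 6 = 8 distinct.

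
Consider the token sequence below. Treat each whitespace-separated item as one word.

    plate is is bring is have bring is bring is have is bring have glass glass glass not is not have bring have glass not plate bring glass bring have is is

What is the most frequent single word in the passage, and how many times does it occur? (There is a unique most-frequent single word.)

Unigram frequencies (highest first):
  is: 9
  bring: 7
  have: 6
  glass: 5
  not: 3
  plate: 2

"is", 9 times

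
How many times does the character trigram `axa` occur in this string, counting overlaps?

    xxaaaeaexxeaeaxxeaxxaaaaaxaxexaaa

Sliding a length-3 window over the 33 characters (31 positions):
  position 25–27: axa

1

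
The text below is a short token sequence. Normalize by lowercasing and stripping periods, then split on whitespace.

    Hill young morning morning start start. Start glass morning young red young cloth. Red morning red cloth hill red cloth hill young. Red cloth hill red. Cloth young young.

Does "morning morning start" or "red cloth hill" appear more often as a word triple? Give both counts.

"morning morning start": 1 occurrence
"red cloth hill": 3 occurrences

"red cloth hill" (3 vs 1)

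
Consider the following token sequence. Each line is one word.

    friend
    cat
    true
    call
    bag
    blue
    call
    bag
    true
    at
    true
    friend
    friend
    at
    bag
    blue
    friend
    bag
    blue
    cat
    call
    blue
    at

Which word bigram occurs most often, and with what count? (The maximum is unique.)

Bigram frequencies (highest first):
  bag blue: 3
  call bag: 2
  friend cat: 1
  cat true: 1
  true call: 1
  blue call: 1
  … (13 more, each ≤ 1)

"bag blue", 3 times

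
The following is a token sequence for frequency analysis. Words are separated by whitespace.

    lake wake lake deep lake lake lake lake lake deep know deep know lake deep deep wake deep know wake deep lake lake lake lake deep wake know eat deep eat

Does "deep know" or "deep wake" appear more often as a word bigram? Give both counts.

"deep know" (3 vs 2)

"deep know": 3 occurrences
"deep wake": 2 occurrences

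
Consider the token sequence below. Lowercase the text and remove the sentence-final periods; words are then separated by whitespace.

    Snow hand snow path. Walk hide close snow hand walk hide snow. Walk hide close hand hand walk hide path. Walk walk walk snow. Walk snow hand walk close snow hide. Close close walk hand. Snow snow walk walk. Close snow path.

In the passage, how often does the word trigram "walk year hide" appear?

0

Scanning the 40 overlapping trigram windows for "walk year hide":
  (none found)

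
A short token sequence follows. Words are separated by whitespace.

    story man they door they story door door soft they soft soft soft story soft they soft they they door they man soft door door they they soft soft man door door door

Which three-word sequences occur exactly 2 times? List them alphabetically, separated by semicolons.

soft they soft; they door they; they soft soft

Trigram counts meeting the condition (exactly 2 times):
  soft they soft: 2
  they door they: 2
  they soft soft: 2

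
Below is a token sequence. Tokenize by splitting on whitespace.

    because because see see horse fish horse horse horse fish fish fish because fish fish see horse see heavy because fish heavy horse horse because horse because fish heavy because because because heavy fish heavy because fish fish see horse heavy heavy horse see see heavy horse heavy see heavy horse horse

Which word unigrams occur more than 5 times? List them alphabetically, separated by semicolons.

because; fish; heavy; horse; see

Unigram counts meeting the condition (more than 5 times):
  because: 10
  fish: 11
  heavy: 10
  horse: 13
  see: 8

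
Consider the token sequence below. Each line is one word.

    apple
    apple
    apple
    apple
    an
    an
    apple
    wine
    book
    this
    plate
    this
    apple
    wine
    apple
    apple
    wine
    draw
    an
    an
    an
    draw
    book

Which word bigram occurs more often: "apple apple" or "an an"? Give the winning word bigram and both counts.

"apple apple" (4 vs 3)

"apple apple": 4 occurrences
"an an": 3 occurrences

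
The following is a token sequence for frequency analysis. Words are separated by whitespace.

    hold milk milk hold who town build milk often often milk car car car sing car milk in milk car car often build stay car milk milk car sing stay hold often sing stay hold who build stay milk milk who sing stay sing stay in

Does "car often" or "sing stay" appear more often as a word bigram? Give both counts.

"car often": 1 occurrence
"sing stay": 4 occurrences

"sing stay" (4 vs 1)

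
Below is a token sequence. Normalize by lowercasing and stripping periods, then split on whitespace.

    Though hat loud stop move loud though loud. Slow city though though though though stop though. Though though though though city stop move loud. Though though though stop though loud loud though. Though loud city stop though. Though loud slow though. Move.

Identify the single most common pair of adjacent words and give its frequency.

"though though", 11 times

Bigram frequencies (highest first):
  though though: 11
  though loud: 4
  loud though: 3
  stop though: 3
  stop move: 2
  move loud: 2
  … (13 more, each ≤ 2)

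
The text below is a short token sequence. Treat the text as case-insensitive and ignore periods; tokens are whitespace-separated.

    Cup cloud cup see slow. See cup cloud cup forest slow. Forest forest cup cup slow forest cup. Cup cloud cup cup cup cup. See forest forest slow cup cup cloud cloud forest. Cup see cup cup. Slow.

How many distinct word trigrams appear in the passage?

38 tokens → 36 trigram windows in total.
Repeated trigrams (each contributes count−1 duplicates):
  cup cloud cup: 3
  cup cup cloud: 2
  cup cup cup: 2
  cup cup slow: 2
  forest cup cup: 2
6 duplicate windows → 36 − 6 = 30 distinct.

30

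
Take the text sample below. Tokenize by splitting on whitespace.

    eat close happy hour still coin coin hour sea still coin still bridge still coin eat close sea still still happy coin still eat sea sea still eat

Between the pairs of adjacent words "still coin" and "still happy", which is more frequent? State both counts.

"still coin": 3 occurrences
"still happy": 1 occurrence

"still coin" (3 vs 1)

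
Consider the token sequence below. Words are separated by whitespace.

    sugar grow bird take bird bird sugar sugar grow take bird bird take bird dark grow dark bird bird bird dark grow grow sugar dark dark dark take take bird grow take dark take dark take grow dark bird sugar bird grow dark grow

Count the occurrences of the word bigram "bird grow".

Scanning the 43 overlapping bigram windows for "bird grow":
  position 30–31: bird grow
  position 41–42: bird grow

2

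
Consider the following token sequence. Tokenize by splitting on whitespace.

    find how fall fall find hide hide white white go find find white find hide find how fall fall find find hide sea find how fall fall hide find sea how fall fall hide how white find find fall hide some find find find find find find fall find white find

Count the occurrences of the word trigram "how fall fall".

4

Scanning the 49 overlapping trigram windows for "how fall fall":
  position 2–4: how fall fall
  position 17–19: how fall fall
  position 25–27: how fall fall
  position 31–33: how fall fall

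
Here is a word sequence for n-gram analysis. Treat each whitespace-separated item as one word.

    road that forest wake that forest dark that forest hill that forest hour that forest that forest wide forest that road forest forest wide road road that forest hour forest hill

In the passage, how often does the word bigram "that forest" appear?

Scanning the 30 overlapping bigram windows for "that forest":
  position 2–3: that forest
  position 5–6: that forest
  position 8–9: that forest
  position 11–12: that forest
  position 14–15: that forest
  position 16–17: that forest
  position 27–28: that forest

7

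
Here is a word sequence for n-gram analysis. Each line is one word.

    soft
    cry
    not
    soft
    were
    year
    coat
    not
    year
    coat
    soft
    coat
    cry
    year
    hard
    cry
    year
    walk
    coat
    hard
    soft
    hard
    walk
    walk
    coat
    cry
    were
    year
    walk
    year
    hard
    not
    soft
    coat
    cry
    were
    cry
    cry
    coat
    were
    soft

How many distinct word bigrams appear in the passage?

29

41 tokens → 40 bigram windows in total.
Repeated bigrams (each contributes count−1 duplicates):
  coat cry: 3
  cry were: 2
  cry year: 2
  not soft: 2
  soft coat: 2
  walk coat: 2
  were year: 2
  year coat: 2
  … (2 more repeated)
11 duplicate windows → 40 − 11 = 29 distinct.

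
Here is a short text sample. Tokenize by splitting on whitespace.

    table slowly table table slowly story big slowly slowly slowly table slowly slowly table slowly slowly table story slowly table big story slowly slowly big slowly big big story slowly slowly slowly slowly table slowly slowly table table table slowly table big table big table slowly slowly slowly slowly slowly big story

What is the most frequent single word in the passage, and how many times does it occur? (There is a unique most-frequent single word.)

Unigram frequencies (highest first):
  slowly: 25
  table: 14
  big: 8
  story: 5

"slowly", 25 times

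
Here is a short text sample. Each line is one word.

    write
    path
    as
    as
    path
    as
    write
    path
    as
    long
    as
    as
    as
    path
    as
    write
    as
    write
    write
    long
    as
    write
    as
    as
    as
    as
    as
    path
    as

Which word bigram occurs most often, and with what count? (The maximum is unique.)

Bigram frequencies (highest first):
  as as: 7
  path as: 5
  as write: 4
  as path: 3
  write path: 2
  long as: 2
  … (4 more, each ≤ 2)

"as as", 7 times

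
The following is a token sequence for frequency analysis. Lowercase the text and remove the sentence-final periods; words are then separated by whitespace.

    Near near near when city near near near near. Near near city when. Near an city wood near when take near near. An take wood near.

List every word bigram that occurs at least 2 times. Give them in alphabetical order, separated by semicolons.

Bigram counts meeting the condition (at least 2 times):
  near an: 2
  near near: 8
  near when: 2
  wood near: 2

near an; near near; near when; wood near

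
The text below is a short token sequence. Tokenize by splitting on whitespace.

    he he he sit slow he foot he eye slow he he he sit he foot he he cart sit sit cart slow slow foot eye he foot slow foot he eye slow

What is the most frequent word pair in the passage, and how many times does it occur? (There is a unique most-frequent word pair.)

"he he", 5 times

Bigram frequencies (highest first):
  he he: 5
  he foot: 3
  foot he: 3
  he sit: 2
  slow he: 2
  he eye: 2
  … (13 more, each ≤ 2)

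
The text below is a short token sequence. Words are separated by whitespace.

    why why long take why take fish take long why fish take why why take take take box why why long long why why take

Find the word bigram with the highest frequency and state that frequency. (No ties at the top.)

"why why", 4 times

Bigram frequencies (highest first):
  why why: 4
  why take: 3
  why long: 2
  take why: 2
  fish take: 2
  long why: 2
  … (8 more, each ≤ 2)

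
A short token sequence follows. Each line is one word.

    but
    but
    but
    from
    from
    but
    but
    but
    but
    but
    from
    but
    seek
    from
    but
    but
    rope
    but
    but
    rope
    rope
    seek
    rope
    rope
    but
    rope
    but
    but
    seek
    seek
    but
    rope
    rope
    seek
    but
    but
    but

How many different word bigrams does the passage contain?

37 tokens → 36 bigram windows in total.
Repeated bigrams (each contributes count−1 duplicates):
  but but: 11
  but rope: 4
  from but: 3
  rope but: 3
  rope rope: 3
  but from: 2
  but seek: 2
  rope seek: 2
  … (1 more repeated)
23 duplicate windows → 36 − 23 = 13 distinct.

13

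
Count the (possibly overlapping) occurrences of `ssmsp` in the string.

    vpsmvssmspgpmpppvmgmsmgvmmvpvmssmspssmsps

Sliding a length-5 window over the 41 characters (37 positions):
  position 6–10: ssmsp
  position 31–35: ssmsp
  position 36–40: ssmsp

3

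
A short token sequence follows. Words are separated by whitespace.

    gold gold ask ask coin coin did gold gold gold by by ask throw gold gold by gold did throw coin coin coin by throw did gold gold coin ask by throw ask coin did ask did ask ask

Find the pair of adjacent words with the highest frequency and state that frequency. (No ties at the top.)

Bigram frequencies (highest first):
  gold gold: 5
  coin coin: 3
  ask ask: 2
  ask coin: 2
  coin did: 2
  did gold: 2
  … (19 more, each ≤ 2)

"gold gold", 5 times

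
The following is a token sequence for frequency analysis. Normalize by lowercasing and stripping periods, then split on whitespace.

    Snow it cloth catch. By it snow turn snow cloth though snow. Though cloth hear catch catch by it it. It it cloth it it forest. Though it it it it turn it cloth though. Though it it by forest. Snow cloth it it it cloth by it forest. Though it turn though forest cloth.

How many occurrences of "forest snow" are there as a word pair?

Scanning the 54 overlapping bigram windows for "forest snow":
  position 40–41: forest snow

1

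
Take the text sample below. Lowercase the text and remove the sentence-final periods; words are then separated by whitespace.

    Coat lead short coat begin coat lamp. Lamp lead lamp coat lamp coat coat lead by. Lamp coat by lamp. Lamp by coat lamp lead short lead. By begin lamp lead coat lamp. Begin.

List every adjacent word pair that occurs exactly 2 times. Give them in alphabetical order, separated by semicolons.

by lamp; coat lead; lamp lamp; lead by; lead short

Bigram counts meeting the condition (exactly 2 times):
  by lamp: 2
  coat lead: 2
  lamp lamp: 2
  lead by: 2
  lead short: 2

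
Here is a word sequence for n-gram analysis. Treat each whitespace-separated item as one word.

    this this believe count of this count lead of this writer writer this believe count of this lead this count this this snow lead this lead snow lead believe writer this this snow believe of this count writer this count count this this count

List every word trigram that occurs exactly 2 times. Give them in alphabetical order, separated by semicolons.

believe count of; count of this; count this this; of this count; this believe count; this this snow

Trigram counts meeting the condition (exactly 2 times):
  believe count of: 2
  count of this: 2
  count this this: 2
  of this count: 2
  this believe count: 2
  this this snow: 2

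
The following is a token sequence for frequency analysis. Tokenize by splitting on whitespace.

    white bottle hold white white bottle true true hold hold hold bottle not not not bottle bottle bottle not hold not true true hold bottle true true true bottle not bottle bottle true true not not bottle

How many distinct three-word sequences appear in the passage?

37 tokens → 35 trigram windows in total.
Repeated trigrams (each contributes count−1 duplicates):
  bottle true true: 3
  not bottle bottle: 2
  not not bottle: 2
  true true hold: 2
5 duplicate windows → 35 − 5 = 30 distinct.

30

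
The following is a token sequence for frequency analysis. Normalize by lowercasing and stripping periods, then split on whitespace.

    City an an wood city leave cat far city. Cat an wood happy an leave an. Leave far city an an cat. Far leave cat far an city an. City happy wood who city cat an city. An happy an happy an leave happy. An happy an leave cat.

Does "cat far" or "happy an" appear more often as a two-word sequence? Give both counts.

"cat far": 3 occurrences
"happy an": 5 occurrences

"happy an" (5 vs 3)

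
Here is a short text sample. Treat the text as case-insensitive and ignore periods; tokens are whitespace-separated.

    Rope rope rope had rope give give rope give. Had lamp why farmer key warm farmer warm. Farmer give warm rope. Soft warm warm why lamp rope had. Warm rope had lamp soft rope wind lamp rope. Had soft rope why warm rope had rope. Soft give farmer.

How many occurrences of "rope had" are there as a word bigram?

Scanning the 47 overlapping bigram windows for "rope had":
  position 3–4: rope had
  position 27–28: rope had
  position 30–31: rope had
  position 37–38: rope had
  position 43–44: rope had

5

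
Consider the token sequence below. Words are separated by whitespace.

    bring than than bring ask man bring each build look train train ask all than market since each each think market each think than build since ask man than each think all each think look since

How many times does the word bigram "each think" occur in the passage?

4

Scanning the 35 overlapping bigram windows for "each think":
  position 19–20: each think
  position 22–23: each think
  position 30–31: each think
  position 33–34: each think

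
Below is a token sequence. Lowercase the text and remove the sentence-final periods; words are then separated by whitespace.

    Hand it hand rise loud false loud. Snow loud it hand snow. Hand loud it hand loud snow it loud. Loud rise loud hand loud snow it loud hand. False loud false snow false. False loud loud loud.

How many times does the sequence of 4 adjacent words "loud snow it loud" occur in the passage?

Scanning the 35 overlapping 4-gram windows for "loud snow it loud":
  position 17–20: loud snow it loud
  position 25–28: loud snow it loud

2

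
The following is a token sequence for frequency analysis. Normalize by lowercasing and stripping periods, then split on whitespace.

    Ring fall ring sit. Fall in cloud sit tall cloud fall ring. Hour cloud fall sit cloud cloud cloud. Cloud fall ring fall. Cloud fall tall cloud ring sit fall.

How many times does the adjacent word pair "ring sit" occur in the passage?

Scanning the 29 overlapping bigram windows for "ring sit":
  position 3–4: ring sit
  position 28–29: ring sit

2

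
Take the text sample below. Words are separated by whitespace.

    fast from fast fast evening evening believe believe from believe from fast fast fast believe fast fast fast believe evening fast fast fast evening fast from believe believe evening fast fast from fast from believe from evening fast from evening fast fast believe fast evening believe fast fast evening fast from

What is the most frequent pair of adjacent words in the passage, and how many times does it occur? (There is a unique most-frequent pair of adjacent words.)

"fast fast", 10 times

Bigram frequencies (highest first):
  fast fast: 10
  fast from: 6
  evening fast: 6
  fast evening: 4
  from fast: 3
  believe from: 3
  … (8 more, each ≤ 3)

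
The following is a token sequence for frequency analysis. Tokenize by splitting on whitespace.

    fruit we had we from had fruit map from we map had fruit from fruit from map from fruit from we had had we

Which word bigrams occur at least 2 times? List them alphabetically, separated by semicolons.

from fruit; from we; fruit from; had fruit; had we; map from; we had

Bigram counts meeting the condition (at least 2 times):
  from fruit: 2
  from we: 2
  fruit from: 3
  had fruit: 2
  had we: 2
  map from: 2
  we had: 2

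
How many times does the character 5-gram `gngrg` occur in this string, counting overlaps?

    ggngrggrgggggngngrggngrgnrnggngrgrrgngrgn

Sliding a length-5 window over the 41 characters (37 positions):
  position 2–6: gngrg
  position 15–19: gngrg
  position 20–24: gngrg
  position 29–33: gngrg
  position 36–40: gngrg

5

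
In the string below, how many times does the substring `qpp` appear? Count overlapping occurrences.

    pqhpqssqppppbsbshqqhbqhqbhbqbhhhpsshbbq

1

Sliding a length-3 window over the 39 characters (37 positions):
  position 8–10: qpp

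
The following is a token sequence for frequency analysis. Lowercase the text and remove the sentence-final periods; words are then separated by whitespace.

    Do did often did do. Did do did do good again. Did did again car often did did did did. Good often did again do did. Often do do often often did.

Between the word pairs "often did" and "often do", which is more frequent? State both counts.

"often did" (4 vs 1)

"often did": 4 occurrences
"often do": 1 occurrence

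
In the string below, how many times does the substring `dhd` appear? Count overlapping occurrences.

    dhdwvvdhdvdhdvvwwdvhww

Sliding a length-3 window over the 22 characters (20 positions):
  position 1–3: dhd
  position 7–9: dhd
  position 11–13: dhd

3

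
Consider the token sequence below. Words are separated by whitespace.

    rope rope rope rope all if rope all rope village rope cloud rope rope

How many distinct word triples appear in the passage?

11

14 tokens → 12 trigram windows in total.
Repeated trigrams (each contributes count−1 duplicates):
  rope rope rope: 2
1 duplicate windows → 12 − 1 = 11 distinct.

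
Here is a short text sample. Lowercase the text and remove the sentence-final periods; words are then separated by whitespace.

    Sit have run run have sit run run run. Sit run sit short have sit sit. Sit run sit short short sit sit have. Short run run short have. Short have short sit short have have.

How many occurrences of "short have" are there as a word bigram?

Scanning the 35 overlapping bigram windows for "short have":
  position 13–14: short have
  position 28–29: short have
  position 30–31: short have
  position 34–35: short have

4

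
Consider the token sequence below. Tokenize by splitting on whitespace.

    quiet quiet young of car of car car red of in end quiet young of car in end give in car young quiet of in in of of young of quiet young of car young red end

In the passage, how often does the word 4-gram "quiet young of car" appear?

Scanning the 34 overlapping 4-gram windows for "quiet young of car":
  position 2–5: quiet young of car
  position 13–16: quiet young of car
  position 31–34: quiet young of car

3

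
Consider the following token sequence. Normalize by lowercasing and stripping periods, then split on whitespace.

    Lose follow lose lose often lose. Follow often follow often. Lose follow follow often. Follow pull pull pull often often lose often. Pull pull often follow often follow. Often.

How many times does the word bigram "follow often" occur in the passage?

5

Scanning the 28 overlapping bigram windows for "follow often":
  position 7–8: follow often
  position 9–10: follow often
  position 13–14: follow often
  position 26–27: follow often
  position 28–29: follow often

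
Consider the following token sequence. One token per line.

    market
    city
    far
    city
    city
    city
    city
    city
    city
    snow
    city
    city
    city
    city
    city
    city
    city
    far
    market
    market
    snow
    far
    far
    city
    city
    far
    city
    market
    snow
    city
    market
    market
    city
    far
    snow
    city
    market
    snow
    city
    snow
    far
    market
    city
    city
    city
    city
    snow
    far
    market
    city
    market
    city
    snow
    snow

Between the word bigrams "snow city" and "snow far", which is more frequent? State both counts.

"snow city": 4 occurrences
"snow far": 3 occurrences

"snow city" (4 vs 3)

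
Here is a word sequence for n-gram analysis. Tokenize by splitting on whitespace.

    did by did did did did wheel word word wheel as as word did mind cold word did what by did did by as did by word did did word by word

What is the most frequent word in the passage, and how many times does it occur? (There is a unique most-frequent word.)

"did", 12 times

Unigram frequencies (highest first):
  did: 12
  word: 7
  by: 5
  as: 3
  wheel: 2
  mind: 1
  … (2 more, each ≤ 1)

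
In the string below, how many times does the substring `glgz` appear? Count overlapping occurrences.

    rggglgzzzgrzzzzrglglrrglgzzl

2

Sliding a length-4 window over the 28 characters (25 positions):
  position 4–7: glgz
  position 23–26: glgz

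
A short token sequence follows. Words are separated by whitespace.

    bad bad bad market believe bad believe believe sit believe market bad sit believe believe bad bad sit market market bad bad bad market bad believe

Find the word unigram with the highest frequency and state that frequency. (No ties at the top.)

"bad", 11 times

Unigram frequencies (highest first):
  bad: 11
  believe: 7
  market: 5
  sit: 3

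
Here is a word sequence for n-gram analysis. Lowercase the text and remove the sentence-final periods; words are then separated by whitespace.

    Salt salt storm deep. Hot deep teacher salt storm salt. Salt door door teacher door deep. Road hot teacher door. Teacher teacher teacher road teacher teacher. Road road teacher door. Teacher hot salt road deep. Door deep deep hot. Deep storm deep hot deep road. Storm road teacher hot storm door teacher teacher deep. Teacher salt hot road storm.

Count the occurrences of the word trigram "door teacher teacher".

2

Scanning the 57 overlapping trigram windows for "door teacher teacher":
  position 20–22: door teacher teacher
  position 51–53: door teacher teacher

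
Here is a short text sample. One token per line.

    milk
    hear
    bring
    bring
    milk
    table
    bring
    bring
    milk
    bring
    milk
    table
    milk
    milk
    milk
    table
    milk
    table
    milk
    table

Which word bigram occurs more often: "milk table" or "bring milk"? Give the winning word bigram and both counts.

"milk table": 5 occurrences
"bring milk": 3 occurrences

"milk table" (5 vs 3)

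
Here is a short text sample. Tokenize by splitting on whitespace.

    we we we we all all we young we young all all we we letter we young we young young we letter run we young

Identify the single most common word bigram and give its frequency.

"we young", 5 times

Bigram frequencies (highest first):
  we young: 5
  we we: 4
  young we: 3
  all all: 2
  all we: 2
  we letter: 2
  … (6 more, each ≤ 1)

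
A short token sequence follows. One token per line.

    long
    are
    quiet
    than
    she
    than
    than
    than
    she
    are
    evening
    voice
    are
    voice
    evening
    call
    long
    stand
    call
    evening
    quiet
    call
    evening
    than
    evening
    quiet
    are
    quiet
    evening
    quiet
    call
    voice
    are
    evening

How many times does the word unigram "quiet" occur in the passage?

5

Scanning the 34 tokens for "quiet":
  position 3: quiet
  position 21: quiet
  position 26: quiet
  position 28: quiet
  position 30: quiet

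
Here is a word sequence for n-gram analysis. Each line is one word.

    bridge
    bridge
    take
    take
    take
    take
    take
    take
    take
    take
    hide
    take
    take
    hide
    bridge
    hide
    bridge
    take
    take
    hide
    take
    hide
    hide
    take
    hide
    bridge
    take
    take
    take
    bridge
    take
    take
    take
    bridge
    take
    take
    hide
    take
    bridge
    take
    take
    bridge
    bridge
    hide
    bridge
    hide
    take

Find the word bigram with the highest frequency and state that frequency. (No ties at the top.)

Bigram frequencies (highest first):
  take take: 15
  bridge take: 6
  take hide: 6
  hide take: 5
  hide bridge: 4
  take bridge: 4
  … (3 more, each ≤ 3)

"take take", 15 times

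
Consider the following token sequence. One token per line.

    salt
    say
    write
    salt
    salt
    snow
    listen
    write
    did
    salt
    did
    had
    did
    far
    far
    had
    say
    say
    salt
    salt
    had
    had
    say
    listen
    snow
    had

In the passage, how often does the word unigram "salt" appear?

Scanning the 26 tokens for "salt":
  position 1: salt
  position 4: salt
  position 5: salt
  position 10: salt
  position 19: salt
  position 20: salt

6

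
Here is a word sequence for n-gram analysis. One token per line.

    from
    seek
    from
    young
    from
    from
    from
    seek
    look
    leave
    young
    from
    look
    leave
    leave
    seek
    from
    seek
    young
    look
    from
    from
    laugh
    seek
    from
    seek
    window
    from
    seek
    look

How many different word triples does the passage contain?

26

30 tokens → 28 trigram windows in total.
Repeated trigrams (each contributes count−1 duplicates):
  from seek look: 2
  seek from seek: 2
2 duplicate windows → 28 − 2 = 26 distinct.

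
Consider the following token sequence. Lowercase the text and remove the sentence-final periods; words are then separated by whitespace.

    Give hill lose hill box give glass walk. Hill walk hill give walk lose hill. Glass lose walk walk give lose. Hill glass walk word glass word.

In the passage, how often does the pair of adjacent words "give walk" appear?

1

Scanning the 26 overlapping bigram windows for "give walk":
  position 12–13: give walk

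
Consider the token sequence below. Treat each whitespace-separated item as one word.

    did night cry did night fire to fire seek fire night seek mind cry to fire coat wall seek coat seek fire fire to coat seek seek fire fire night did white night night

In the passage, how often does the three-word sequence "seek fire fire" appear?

Scanning the 32 overlapping trigram windows for "seek fire fire":
  position 21–23: seek fire fire
  position 27–29: seek fire fire

2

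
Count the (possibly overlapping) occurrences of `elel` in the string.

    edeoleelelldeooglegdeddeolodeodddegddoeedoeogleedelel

Sliding a length-4 window over the 53 characters (50 positions):
  position 7–10: elel
  position 50–53: elel

2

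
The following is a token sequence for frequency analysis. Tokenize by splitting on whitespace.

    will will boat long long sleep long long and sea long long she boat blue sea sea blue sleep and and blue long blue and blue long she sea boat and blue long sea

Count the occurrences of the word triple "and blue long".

Scanning the 32 overlapping trigram windows for "and blue long":
  position 21–23: and blue long
  position 25–27: and blue long
  position 31–33: and blue long

3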